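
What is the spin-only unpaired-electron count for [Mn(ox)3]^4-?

5

Ligand charges: each oxalate is −2. With an overall charge of −4 the manganese centre must be in the +2 oxidation state.
Manganese is a group-7 element; Mn(II) is therefore d⁵.
Counting donor atoms: 3×oxalate (bidentate) → 6 donors. Coordination number = 6.
The spin state decides the count: Oxalate is a weak-field ligand for a first-row metal, so the complex is high-spin.
An octahedral high-spin d⁵ ion is t₂g³e_g², giving 5 unpaired electrons.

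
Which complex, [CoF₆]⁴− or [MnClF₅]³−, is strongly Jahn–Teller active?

[CoF₆]⁴−: Each fluoride is −1; balancing the −4 overall charge requires Co(II). Group 9 minus oxidation state 2 gives a d⁷ configuration. Fluoride is a weak-field ligand for a first-row metal, so the complex is high-spin. The d⁷ configuration leaves the e_g set evenly filled (or empty) — no strong Jahn–Teller driving force.
[MnClF₅]³−: Ligand charges: each chloride is −1; each fluoride is −1. With an overall charge of −3 the manganese centre must be in the +3 oxidation state. Manganese is a group-7 element; Mn(III) is therefore d⁴. Chloride and fluoride are weak-field ligands for a first-row metal, so the complex is high-spin. The t₂g³e_g¹ (high-spin) configuration has an unevenly filled e_g set; the Jahn–Teller theorem predicts a tetragonal distortion (typically axial elongation) to lift the degeneracy.

[MnClF₅]³−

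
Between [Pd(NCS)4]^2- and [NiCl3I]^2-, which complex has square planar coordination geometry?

For [Pd(NCS)4]^2-: Ligand charges: each isothiocyanate is −1. With an overall charge of −2 the palladium centre must be in the +2 oxidation state. Pd sits in group 10, so the d-electron count is 10 − 2 = 8. A 4d d⁸ ion has a large crystal-field splitting; square planar leaves the high-energy d_{x²−y²} orbital empty and maximises CFSE. → square planar.
For [NiCl3I]^2-: Ligand charges: each chloride is −1; each iodide is −1. With an overall charge of −2 the nickel centre must be in the +2 oxidation state. Group 10 minus oxidation state 2 gives a d⁸ configuration. Chloride and iodide are weak-field ligands. With weak-field ligands the CFSE gain from square planar is small, so a 3d d⁸ ion takes the sterically preferred tetrahedral geometry. → tetrahedral.

[Pd(NCS)4]^2-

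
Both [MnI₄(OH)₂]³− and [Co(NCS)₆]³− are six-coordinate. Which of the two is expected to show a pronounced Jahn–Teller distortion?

[MnI₄(OH)₂]³−: Summing ligand charges against the −3 overall charge gives an oxidation state of +3 for manganese. Mn sits in group 7, so the d-electron count is 7 − 3 = 4. Hydroxide and iodide are weak-field ligands for a first-row metal, so the complex is high-spin. The t₂g³e_g¹ (high-spin) configuration has an unevenly filled e_g set; the Jahn–Teller theorem predicts a tetragonal distortion (typically axial elongation) to lift the degeneracy.
[Co(NCS)₆]³−: Ligand charges: each isothiocyanate is −1. With an overall charge of −3 the cobalt centre must be in the +3 oxidation state. Co sits in group 9, so the d-electron count is 9 − 3 = 6. Co(III) has an exceptionally large octahedral splitting and is low-spin with essentially every ligand except fluoride. The d⁶ configuration leaves the e_g set evenly filled (or empty) — no strong Jahn–Teller driving force.

[MnI₄(OH)₂]³−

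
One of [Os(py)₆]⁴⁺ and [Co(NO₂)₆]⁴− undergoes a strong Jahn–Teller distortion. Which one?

[Os(py)₆]⁴⁺: Summing ligand charges against the +4 overall charge gives an oxidation state of +4 for osmium. Osmium is a group-8 element; Os(IV) is therefore d⁴. A 5d ion has a large Δₒ and is invariably low-spin. The d⁴ configuration leaves the e_g set evenly filled (or empty) — no strong Jahn–Teller driving force.
[Co(NO₂)₆]⁴−: Ligand charges: each nitro (N-bound nitrite) is −1. With an overall charge of −4 the cobalt centre must be in the +2 oxidation state. Cobalt is a group-9 element; Co(II) is therefore d⁷. Nitro (N-bound nitrite) is a strong-field ligand (high in the spectrochemical series) for a first-row metal, so the complex is low-spin. The t₂g⁶e_g¹ (low-spin) configuration has an unevenly filled e_g set; the Jahn–Teller theorem predicts a tetragonal distortion (typically axial elongation) to lift the degeneracy.

[Co(NO₂)₆]⁴−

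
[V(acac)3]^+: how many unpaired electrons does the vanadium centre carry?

1 unpaired electron

Ligand charges: each acetylacetonate is −1. With an overall charge of +1 the vanadium centre must be in the +4 oxidation state.
Group 5 minus oxidation state 4 gives a d¹ configuration.
Counting donor atoms: 3×acetylacetonate (bidentate) → 6 donors. Coordination number = 6.
In an octahedral field the d¹ configuration is t₂g¹e_g⁰ (only one arrangement possible), giving 1 unpaired electron.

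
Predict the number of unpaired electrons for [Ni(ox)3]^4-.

2 unpaired electrons

Each oxalate is −2; balancing the −4 overall charge requires Ni(II).
Ni sits in group 10, so the d-electron count is 10 − 2 = 8.
Counting donor atoms: 3×oxalate (bidentate) → 6 donors. Coordination number = 6.
In an octahedral field the d⁸ configuration is t₂g⁶e_g² (only one arrangement possible), giving 2 unpaired electrons.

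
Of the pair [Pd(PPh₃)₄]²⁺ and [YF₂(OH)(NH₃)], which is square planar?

[Pd(PPh₃)₄]²⁺

For [Pd(PPh₃)₄]²⁺: Ligand charges: triphenylphosphine is neutral. With an overall charge of +2 the palladium centre must be in the +2 oxidation state. Palladium is a group-10 element; Pd(II) is therefore d⁸. A 4d d⁸ ion has a large crystal-field splitting; square planar leaves the high-energy d_{x²−y²} orbital empty and maximises CFSE. → square planar.
For [YF₂(OH)(NH₃)]: Ligand charges: each fluoride is −1; each hydroxide is −1; ammonia is neutral. With an overall charge of 0 the yttrium centre must be in the +3 oxidation state. Y sits in group 3, so the d-electron count is 3 − 3 = 0. A d⁰ ion has no crystal-field stabilisation preference between square planar and tetrahedral, so four ligands adopt the sterically favoured tetrahedral geometry. → tetrahedral.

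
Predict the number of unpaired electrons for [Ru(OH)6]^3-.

Ligand charges: each hydroxide is −1. With an overall charge of −3 the ruthenium centre must be in the +3 oxidation state.
Ru sits in group 8, so the d-electron count is 8 − 3 = 5.
The spin state decides the count: a 4d ion has a large Δₒ and is invariably low-spin.
An octahedral low-spin d⁵ ion is t₂g⁵e_g⁰, giving 1 unpaired electron.

1 unpaired electron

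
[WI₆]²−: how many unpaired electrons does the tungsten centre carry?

Summing ligand charges against the −2 overall charge gives an oxidation state of +4 for tungsten.
W sits in group 6, so the d-electron count is 6 − 4 = 2.
In an octahedral field the d² configuration is t₂g²e_g⁰ (only one arrangement possible), giving 2 unpaired electrons.

2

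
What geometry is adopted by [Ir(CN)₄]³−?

Each cyanide is −1; balancing the −3 overall charge requires Ir(I).
Group 9 minus oxidation state 1 gives a d⁸ configuration.
With 4 monodentate ligands the coordination number is 4.
A 5d d⁸ ion has a large crystal-field splitting; square planar leaves the high-energy d_{x²−y²} orbital empty and maximises CFSE.

square planar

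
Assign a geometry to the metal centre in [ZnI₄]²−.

tetrahedral

Summing ligand charges against the −2 overall charge gives an oxidation state of +2 for zinc.
Zinc is a group-12 element; Zn(II) is therefore d¹⁰.
Coordination number: 4.
A d¹⁰ ion has no crystal-field stabilisation preference between square planar and tetrahedral, so four ligands adopt the sterically favoured tetrahedral geometry.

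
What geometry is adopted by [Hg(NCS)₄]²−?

tetrahedral

Ligand charges: each isothiocyanate is −1. With an overall charge of −2 the mercury centre must be in the +2 oxidation state.
Mercury is a group-12 element; Hg(II) is therefore d¹⁰.
Coordination number: 4.
A d¹⁰ ion has no crystal-field stabilisation preference between square planar and tetrahedral, so four ligands adopt the sterically favoured tetrahedral geometry.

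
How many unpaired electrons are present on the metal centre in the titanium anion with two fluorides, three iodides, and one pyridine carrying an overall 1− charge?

0

Summing ligand charges against the −1 overall charge gives an oxidation state of +4 for titanium.
Ti sits in group 4, so the d-electron count is 4 − 4 = 0.
In an octahedral field the d⁰ configuration is t₂g⁰e_g⁰, giving 0 unpaired electrons.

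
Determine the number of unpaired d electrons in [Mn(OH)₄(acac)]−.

Each hydroxide is −1; each acetylacetonate is −1; balancing the −1 overall charge requires Mn(IV).
Group 7 minus oxidation state 4 gives a d³ configuration.
Counting donor atoms: 4×hydroxide (monodentate) → 4 donors; 1×acetylacetonate (bidentate) → 2 donors. Coordination number = 6.
In an octahedral field the d³ configuration is t₂g³e_g⁰ (only one arrangement possible), giving 3 unpaired electrons.

3 unpaired electrons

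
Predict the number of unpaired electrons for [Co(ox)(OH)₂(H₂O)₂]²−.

3 unpaired electrons

Ligand charges: each oxalate is −2; each hydroxide is −1; water is neutral. With an overall charge of −2 the cobalt centre must be in the +2 oxidation state.
Cobalt is a group-9 element; Co(II) is therefore d⁷.
Counting donor atoms: 1×oxalate (bidentate) → 2 donors; 2×hydroxide (monodentate) → 2 donors; 2×water (monodentate) → 2 donors. Coordination number = 6.
The spin state decides the count: Hydroxide and oxalate are weak-field ligands for a first-row metal, so the complex is high-spin.
An octahedral high-spin d⁷ ion is t₂g⁵e_g², giving 3 unpaired electrons.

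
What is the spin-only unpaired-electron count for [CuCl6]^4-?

1

Each chloride is −1; balancing the −4 overall charge requires Cu(II).
Group 11 minus oxidation state 2 gives a d⁹ configuration.
In an octahedral field the d⁹ configuration is t₂g⁶e_g³ (only one arrangement possible), giving 1 unpaired electron.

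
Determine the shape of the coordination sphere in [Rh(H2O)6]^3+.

octahedral

Water is neutral; balancing the +3 overall charge requires Rh(III).
Rh sits in group 9, so the d-electron count is 9 − 3 = 6.
Coordination number: 6.
Six donors around a single metal centre give an octahedral coordination sphere.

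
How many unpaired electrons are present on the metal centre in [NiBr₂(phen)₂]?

2

Ligand charges: each bromide is −1; 1,10-phenanthroline is neutral. With an overall charge of 0 the nickel centre must be in the +2 oxidation state.
Nickel is a group-10 element; Ni(II) is therefore d⁸.
Counting donor atoms: 2×bromide (monodentate) → 2 donors; 2×1,10-phenanthroline (bidentate) → 4 donors. Coordination number = 6.
In an octahedral field the d⁸ configuration is t₂g⁶e_g² (only one arrangement possible), giving 2 unpaired electrons.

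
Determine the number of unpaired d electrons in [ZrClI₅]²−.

Each chloride is −1; each iodide is −1; balancing the −2 overall charge requires Zr(IV).
Zirconium is a group-4 element; Zr(IV) is therefore d⁰.
In an octahedral field the d⁰ configuration is t₂g⁰e_g⁰, giving 0 unpaired electrons.

0 unpaired electrons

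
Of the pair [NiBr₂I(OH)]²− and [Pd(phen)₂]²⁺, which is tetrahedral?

For [NiBr₂I(OH)]²−: Each bromide is −1; each iodide is −1; each hydroxide is −1; balancing the −2 overall charge requires Ni(II). Group 10 minus oxidation state 2 gives a d⁸ configuration. Bromide, hydroxide, and iodide are weak-field ligands. With weak-field ligands the CFSE gain from square planar is small, so a 3d d⁸ ion takes the sterically preferred tetrahedral geometry. → tetrahedral.
For [Pd(phen)₂]²⁺: 1,10-phenanthroline is neutral; balancing the +2 overall charge requires Pd(II). Group 10 minus oxidation state 2 gives a d⁸ configuration. A 4d d⁸ ion has a large crystal-field splitting; square planar leaves the high-energy d_{x²−y²} orbital empty and maximises CFSE. → square planar.

[NiBr₂I(OH)]²−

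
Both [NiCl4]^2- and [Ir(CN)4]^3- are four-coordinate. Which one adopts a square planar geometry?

[Ir(CN)4]^3-

For [NiCl4]^2-: Summing ligand charges against the −2 overall charge gives an oxidation state of +2 for nickel. Nickel is a group-10 element; Ni(II) is therefore d⁸. Chloride is a weak-field ligand. With weak-field ligands the CFSE gain from square planar is small, so a 3d d⁸ ion takes the sterically preferred tetrahedral geometry. → tetrahedral.
For [Ir(CN)4]^3-: Ligand charges: each cyanide is −1. With an overall charge of −3 the iridium centre must be in the +1 oxidation state. Ir sits in group 9, so the d-electron count is 9 − 1 = 8. A 5d d⁸ ion has a large crystal-field splitting; square planar leaves the high-energy d_{x²−y²} orbital empty and maximises CFSE. → square planar.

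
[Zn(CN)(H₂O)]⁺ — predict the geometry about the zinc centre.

linear

Ligand charges: each cyanide is −1; water is neutral. With an overall charge of +1 the zinc centre must be in the +2 oxidation state.
Group 12 minus oxidation state 2 gives a d¹⁰ configuration.
Coordination number: 2.
A d¹⁰ ion with only two ligands adopts a linear arrangement (sp hybridisation; no CFSE preference).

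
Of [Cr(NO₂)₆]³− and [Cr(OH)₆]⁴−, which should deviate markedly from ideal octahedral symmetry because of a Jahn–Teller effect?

[Cr(NO₂)₆]³−: Ligand charges: each nitro (N-bound nitrite) is −1. With an overall charge of −3 the chromium centre must be in the +3 oxidation state. Cr sits in group 6, so the d-electron count is 6 − 3 = 3. The d³ configuration leaves the e_g set evenly filled (or empty) — no strong Jahn–Teller driving force.
[Cr(OH)₆]⁴−: Ligand charges: each hydroxide is −1. With an overall charge of −4 the chromium centre must be in the +2 oxidation state. Group 6 minus oxidation state 2 gives a d⁴ configuration. Hydroxide is a weak-field ligand for a first-row metal, so the complex is high-spin. The t₂g³e_g¹ (high-spin) configuration has an unevenly filled e_g set; the Jahn–Teller theorem predicts a tetragonal distortion (typically axial elongation) to lift the degeneracy.

[Cr(OH)₆]⁴−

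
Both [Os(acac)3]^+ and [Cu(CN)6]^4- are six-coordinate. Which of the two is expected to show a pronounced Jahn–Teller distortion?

[Cu(CN)6]^4-

[Os(acac)3]^+: Summing ligand charges against the +1 overall charge gives an oxidation state of +4 for osmium. Os sits in group 8, so the d-electron count is 8 − 4 = 4. A 5d ion has a large Δₒ and is invariably low-spin. The d⁴ configuration leaves the e_g set evenly filled (or empty) — no strong Jahn–Teller driving force.
[Cu(CN)6]^4-: Summing ligand charges against the −4 overall charge gives an oxidation state of +2 for copper. Copper is a group-11 element; Cu(II) is therefore d⁹. The t₂g⁶e_g³ configuration has an unevenly filled e_g set; the Jahn–Teller theorem predicts a tetragonal distortion (typically axial elongation) to lift the degeneracy.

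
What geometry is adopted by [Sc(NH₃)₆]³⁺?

Ligand charges: ammonia is neutral. With an overall charge of +3 the scandium centre must be in the +3 oxidation state.
Group 3 minus oxidation state 3 gives a d⁰ configuration.
Coordination number: 6.
Six donors around a single metal centre give an octahedral coordination sphere.

octahedral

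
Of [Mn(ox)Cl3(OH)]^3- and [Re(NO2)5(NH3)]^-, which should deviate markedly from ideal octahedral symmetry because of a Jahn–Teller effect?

[Mn(ox)Cl3(OH)]^3-: Ligand charges: each oxalate is −2; each chloride is −1; each hydroxide is −1. With an overall charge of −3 the manganese centre must be in the +3 oxidation state. Group 7 minus oxidation state 3 gives a d⁴ configuration. Chloride, hydroxide, and oxalate are weak-field ligands for a first-row metal, so the complex is high-spin. The t₂g³e_g¹ (high-spin) configuration has an unevenly filled e_g set; the Jahn–Teller theorem predicts a tetragonal distortion (typically axial elongation) to lift the degeneracy.
[Re(NO2)5(NH3)]^-: Ligand charges: each nitro (N-bound nitrite) is −1; ammonia is neutral. With an overall charge of −1 the rhenium centre must be in the +4 oxidation state. Re sits in group 7, so the d-electron count is 7 − 4 = 3. The d³ configuration leaves the e_g set evenly filled (or empty) — no strong Jahn–Teller driving force.

[Mn(ox)Cl3(OH)]^3-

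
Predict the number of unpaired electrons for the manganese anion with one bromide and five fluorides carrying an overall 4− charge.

5

Summing ligand charges against the −4 overall charge gives an oxidation state of +2 for manganese.
Group 7 minus oxidation state 2 gives a d⁵ configuration.
The spin state decides the count: Bromide and fluoride are weak-field ligands for a first-row metal, so the complex is high-spin.
An octahedral high-spin d⁵ ion is t₂g³e_g², giving 5 unpaired electrons.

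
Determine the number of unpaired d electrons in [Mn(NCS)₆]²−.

Each isothiocyanate is −1; balancing the −2 overall charge requires Mn(IV).
Mn sits in group 7, so the d-electron count is 7 − 4 = 3.
In an octahedral field the d³ configuration is t₂g³e_g⁰ (only one arrangement possible), giving 3 unpaired electrons.

3 unpaired electrons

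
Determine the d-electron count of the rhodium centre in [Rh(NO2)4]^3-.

Ligand charges: each nitro (N-bound nitrite) is −1. With an overall charge of −3 the rhodium centre must be in the +1 oxidation state.
Rhodium is a group-9 element; Rh(I) is therefore d⁸.

d⁸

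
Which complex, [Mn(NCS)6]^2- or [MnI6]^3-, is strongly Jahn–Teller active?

[Mn(NCS)6]^2-: Summing ligand charges against the −2 overall charge gives an oxidation state of +4 for manganese. Mn sits in group 7, so the d-electron count is 7 − 4 = 3. The d³ configuration leaves the e_g set evenly filled (or empty) — no strong Jahn–Teller driving force.
[MnI6]^3-: Each iodide is −1; balancing the −3 overall charge requires Mn(III). Manganese is a group-7 element; Mn(III) is therefore d⁴. Iodide is a weak-field ligand for a first-row metal, so the complex is high-spin. The t₂g³e_g¹ (high-spin) configuration has an unevenly filled e_g set; the Jahn–Teller theorem predicts a tetragonal distortion (typically axial elongation) to lift the degeneracy.

[MnI6]^3-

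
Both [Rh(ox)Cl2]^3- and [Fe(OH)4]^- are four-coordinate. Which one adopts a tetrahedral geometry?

[Fe(OH)4]^-

For [Rh(ox)Cl2]^3-: Summing ligand charges against the −3 overall charge gives an oxidation state of +1 for rhodium. Rh sits in group 9, so the d-electron count is 9 − 1 = 8. A 4d d⁸ ion has a large crystal-field splitting; square planar leaves the high-energy d_{x²−y²} orbital empty and maximises CFSE. → square planar.
For [Fe(OH)4]^-: Ligand charges: each hydroxide is −1. With an overall charge of −1 the iron centre must be in the +3 oxidation state. Iron is a group-8 element; Fe(III) is therefore d⁵. A high-spin d⁵ ion has zero CFSE in either geometry, so four ligands adopt the sterically favoured tetrahedral geometry. → tetrahedral.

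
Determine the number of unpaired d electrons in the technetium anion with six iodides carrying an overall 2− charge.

3

Ligand charges: each iodide is −1. With an overall charge of −2 the technetium centre must be in the +4 oxidation state.
Tc sits in group 7, so the d-electron count is 7 − 4 = 3.
In an octahedral field the d³ configuration is t₂g³e_g⁰ (only one arrangement possible), giving 3 unpaired electrons.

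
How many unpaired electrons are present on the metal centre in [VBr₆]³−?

2

Summing ligand charges against the −3 overall charge gives an oxidation state of +3 for vanadium.
Vanadium is a group-5 element; V(III) is therefore d².
In an octahedral field the d² configuration is t₂g²e_g⁰ (only one arrangement possible), giving 2 unpaired electrons.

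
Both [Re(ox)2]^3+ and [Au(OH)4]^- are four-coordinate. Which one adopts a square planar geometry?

For [Re(ox)2]^3+: Summing ligand charges against the +3 overall charge gives an oxidation state of +7 for rhenium. Group 7 minus oxidation state 7 gives a d⁰ configuration. A d⁰ ion has no crystal-field stabilisation preference between square planar and tetrahedral, so four ligands adopt the sterically favoured tetrahedral geometry. → tetrahedral.
For [Au(OH)4]^-: Summing ligand charges against the −1 overall charge gives an oxidation state of +3 for gold. Group 11 minus oxidation state 3 gives a d⁸ configuration. A 5d d⁸ ion has a large crystal-field splitting; square planar leaves the high-energy d_{x²−y²} orbital empty and maximises CFSE. → square planar.

[Au(OH)4]^-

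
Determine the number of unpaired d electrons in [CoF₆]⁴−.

Ligand charges: each fluoride is −1. With an overall charge of −4 the cobalt centre must be in the +2 oxidation state.
Co sits in group 9, so the d-electron count is 9 − 2 = 7.
The spin state decides the count: Fluoride is a weak-field ligand for a first-row metal, so the complex is high-spin.
An octahedral high-spin d⁷ ion is t₂g⁵e_g², giving 3 unpaired electrons.

3 unpaired electrons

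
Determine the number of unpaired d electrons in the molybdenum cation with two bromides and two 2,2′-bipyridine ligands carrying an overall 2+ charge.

Ligand charges: each bromide is −1; 2,2′-bipyridine is neutral. With an overall charge of +2 the molybdenum centre must be in the +4 oxidation state.
Molybdenum is a group-6 element; Mo(IV) is therefore d².
Counting donor atoms: 2×bromide (monodentate) → 2 donors; 2×2,2′-bipyridine (bidentate) → 4 donors. Coordination number = 6.
In an octahedral field the d² configuration is t₂g²e_g⁰ (only one arrangement possible), giving 2 unpaired electrons.

2 unpaired electrons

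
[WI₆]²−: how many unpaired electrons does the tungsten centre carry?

Each iodide is −1; balancing the −2 overall charge requires W(IV).
Tungsten is a group-6 element; W(IV) is therefore d².
In an octahedral field the d² configuration is t₂g²e_g⁰ (only one arrangement possible), giving 2 unpaired electrons.

2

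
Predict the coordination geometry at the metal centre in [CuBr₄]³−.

Summing ligand charges against the −3 overall charge gives an oxidation state of +1 for copper.
Copper is a group-11 element; Cu(I) is therefore d¹⁰.
With 4 monodentate ligands the coordination number is 4.
A d¹⁰ ion has no crystal-field stabilisation preference between square planar and tetrahedral, so four ligands adopt the sterically favoured tetrahedral geometry.

tetrahedral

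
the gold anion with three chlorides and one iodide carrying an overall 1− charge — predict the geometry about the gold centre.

square planar

Ligand charges: each chloride is −1; each iodide is −1. With an overall charge of −1 the gold centre must be in the +3 oxidation state.
Group 11 minus oxidation state 3 gives a d⁸ configuration.
Coordination number: 4.
A 5d d⁸ ion has a large crystal-field splitting; square planar leaves the high-energy d_{x²−y²} orbital empty and maximises CFSE.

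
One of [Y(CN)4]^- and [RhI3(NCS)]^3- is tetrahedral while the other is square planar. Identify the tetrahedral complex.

For [Y(CN)4]^-: Each cyanide is −1; balancing the −1 overall charge requires Y(III). Yttrium is a group-3 element; Y(III) is therefore d⁰. A d⁰ ion has no crystal-field stabilisation preference between square planar and tetrahedral, so four ligands adopt the sterically favoured tetrahedral geometry. → tetrahedral.
For [RhI3(NCS)]^3-: Each iodide is −1; each isothiocyanate is −1; balancing the −3 overall charge requires Rh(I). Rhodium is a group-9 element; Rh(I) is therefore d⁸. A 4d d⁸ ion has a large crystal-field splitting; square planar leaves the high-energy d_{x²−y²} orbital empty and maximises CFSE. → square planar.

[Y(CN)4]^-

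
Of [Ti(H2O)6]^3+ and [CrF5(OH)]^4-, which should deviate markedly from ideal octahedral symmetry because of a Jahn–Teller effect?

[Ti(H2O)6]^3+: Summing ligand charges against the +3 overall charge gives an oxidation state of +3 for titanium. Titanium is a group-4 element; Ti(III) is therefore d¹. The d¹ configuration leaves the e_g set evenly filled (or empty) — no strong Jahn–Teller driving force.
[CrF5(OH)]^4-: Ligand charges: each fluoride is −1; each hydroxide is −1. With an overall charge of −4 the chromium centre must be in the +2 oxidation state. Chromium is a group-6 element; Cr(II) is therefore d⁴. Fluoride and hydroxide are weak-field ligands for a first-row metal, so the complex is high-spin. The t₂g³e_g¹ (high-spin) configuration has an unevenly filled e_g set; the Jahn–Teller theorem predicts a tetragonal distortion (typically axial elongation) to lift the degeneracy.

[CrF5(OH)]^4-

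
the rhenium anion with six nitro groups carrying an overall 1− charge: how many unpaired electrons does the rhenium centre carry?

2

Each nitro (N-bound nitrite) is −1; balancing the −1 overall charge requires Re(V).
Rhenium is a group-7 element; Re(V) is therefore d².
In an octahedral field the d² configuration is t₂g²e_g⁰ (only one arrangement possible), giving 2 unpaired electrons.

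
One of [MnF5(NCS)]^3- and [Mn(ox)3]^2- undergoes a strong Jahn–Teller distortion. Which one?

[MnF5(NCS)]^3-: Summing ligand charges against the −3 overall charge gives an oxidation state of +3 for manganese. Manganese is a group-7 element; Mn(III) is therefore d⁴. Fluoride and isothiocyanate are weak-field ligands for a first-row metal, so the complex is high-spin. The t₂g³e_g¹ (high-spin) configuration has an unevenly filled e_g set; the Jahn–Teller theorem predicts a tetragonal distortion (typically axial elongation) to lift the degeneracy.
[Mn(ox)3]^2-: Each oxalate is −2; balancing the −2 overall charge requires Mn(IV). Group 7 minus oxidation state 4 gives a d³ configuration. The d³ configuration leaves the e_g set evenly filled (or empty) — no strong Jahn–Teller driving force.

[MnF5(NCS)]^3-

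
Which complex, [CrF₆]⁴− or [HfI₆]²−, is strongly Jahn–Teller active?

[CrF₆]⁴−: Each fluoride is −1; balancing the −4 overall charge requires Cr(II). Cr sits in group 6, so the d-electron count is 6 − 2 = 4. Fluoride is a weak-field ligand for a first-row metal, so the complex is high-spin. The t₂g³e_g¹ (high-spin) configuration has an unevenly filled e_g set; the Jahn–Teller theorem predicts a tetragonal distortion (typically axial elongation) to lift the degeneracy.
[HfI₆]²−: Each iodide is −1; balancing the −2 overall charge requires Hf(IV). Hf sits in group 4, so the d-electron count is 4 − 4 = 0. The d⁰ configuration leaves the e_g set evenly filled (or empty) — no strong Jahn–Teller driving force.

[CrF₆]⁴−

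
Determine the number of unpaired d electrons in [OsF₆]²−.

2

Summing ligand charges against the −2 overall charge gives an oxidation state of +4 for osmium.
Os sits in group 8, so the d-electron count is 8 − 4 = 4.
The spin state decides the count: a 5d ion has a large Δₒ and is invariably low-spin.
An octahedral low-spin d⁴ ion is t₂g⁴e_g⁰, giving 2 unpaired electrons.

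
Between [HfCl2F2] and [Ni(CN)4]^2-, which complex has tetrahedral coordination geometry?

For [HfCl2F2]: Each chloride is −1; each fluoride is −1; balancing the 0 overall charge requires Hf(IV). Hafnium is a group-4 element; Hf(IV) is therefore d⁰. A d⁰ ion has no crystal-field stabilisation preference between square planar and tetrahedral, so four ligands adopt the sterically favoured tetrahedral geometry. → tetrahedral.
For [Ni(CN)4]^2-: Summing ligand charges against the −2 overall charge gives an oxidation state of +2 for nickel. Group 10 minus oxidation state 2 gives a d⁸ configuration. Cyanide is a strong-field ligand (high in the spectrochemical series). A 3d d⁸ ion with strong-field ligands gains enough CFSE to favour square planar over tetrahedral. → square planar.

[HfCl2F2]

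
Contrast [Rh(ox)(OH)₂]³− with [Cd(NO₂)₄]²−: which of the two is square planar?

For [Rh(ox)(OH)₂]³−: Summing ligand charges against the −3 overall charge gives an oxidation state of +1 for rhodium. Rhodium is a group-9 element; Rh(I) is therefore d⁸. A 4d d⁸ ion has a large crystal-field splitting; square planar leaves the high-energy d_{x²−y²} orbital empty and maximises CFSE. → square planar.
For [Cd(NO₂)₄]²−: Ligand charges: each nitro (N-bound nitrite) is −1. With an overall charge of −2 the cadmium centre must be in the +2 oxidation state. Group 12 minus oxidation state 2 gives a d¹⁰ configuration. A d¹⁰ ion has no crystal-field stabilisation preference between square planar and tetrahedral, so four ligands adopt the sterically favoured tetrahedral geometry. → tetrahedral.

[Rh(ox)(OH)₂]³−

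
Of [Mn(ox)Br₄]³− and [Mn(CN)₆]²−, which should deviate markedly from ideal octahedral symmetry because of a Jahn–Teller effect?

[Mn(ox)Br₄]³−: Summing ligand charges against the −3 overall charge gives an oxidation state of +3 for manganese. Mn sits in group 7, so the d-electron count is 7 − 3 = 4. Bromide and oxalate are weak-field ligands for a first-row metal, so the complex is high-spin. The t₂g³e_g¹ (high-spin) configuration has an unevenly filled e_g set; the Jahn–Teller theorem predicts a tetragonal distortion (typically axial elongation) to lift the degeneracy.
[Mn(CN)₆]²−: Summing ligand charges against the −2 overall charge gives an oxidation state of +4 for manganese. Mn sits in group 7, so the d-electron count is 7 − 4 = 3. The d³ configuration leaves the e_g set evenly filled (or empty) — no strong Jahn–Teller driving force.

[Mn(ox)Br₄]³−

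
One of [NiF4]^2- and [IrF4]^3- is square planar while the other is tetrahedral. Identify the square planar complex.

For [NiF4]^2-: Each fluoride is −1; balancing the −2 overall charge requires Ni(II). Nickel is a group-10 element; Ni(II) is therefore d⁸. Fluoride is a weak-field ligand. With weak-field ligands the CFSE gain from square planar is small, so a 3d d⁸ ion takes the sterically preferred tetrahedral geometry. → tetrahedral.
For [IrF4]^3-: Each fluoride is −1; balancing the −3 overall charge requires Ir(I). Iridium is a group-9 element; Ir(I) is therefore d⁸. A 5d d⁸ ion has a large crystal-field splitting; square planar leaves the high-energy d_{x²−y²} orbital empty and maximises CFSE. → square planar.

[IrF4]^3-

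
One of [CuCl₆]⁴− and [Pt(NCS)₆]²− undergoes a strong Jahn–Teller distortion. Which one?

[CuCl₆]⁴−: Ligand charges: each chloride is −1. With an overall charge of −4 the copper centre must be in the +2 oxidation state. Group 11 minus oxidation state 2 gives a d⁹ configuration. The t₂g⁶e_g³ configuration has an unevenly filled e_g set; the Jahn–Teller theorem predicts a tetragonal distortion (typically axial elongation) to lift the degeneracy.
[Pt(NCS)₆]²−: Ligand charges: each isothiocyanate is −1. With an overall charge of −2 the platinum centre must be in the +4 oxidation state. Group 10 minus oxidation state 4 gives a d⁶ configuration. A 5d ion has a large Δₒ and is invariably low-spin. The d⁶ configuration leaves the e_g set evenly filled (or empty) — no strong Jahn–Teller driving force.

[CuCl₆]⁴−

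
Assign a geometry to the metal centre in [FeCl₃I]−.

tetrahedral

Ligand charges: each chloride is −1; each iodide is −1. With an overall charge of −1 the iron centre must be in the +3 oxidation state.
Fe sits in group 8, so the d-electron count is 8 − 3 = 5.
Coordination number: 4.
Chloride and iodide are weak-field ligands.
A high-spin d⁵ ion has zero CFSE in either geometry, so four ligands adopt the sterically favoured tetrahedral geometry.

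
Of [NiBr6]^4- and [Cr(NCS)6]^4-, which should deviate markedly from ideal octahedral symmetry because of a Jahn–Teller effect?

[NiBr6]^4-: Each bromide is −1; balancing the −4 overall charge requires Ni(II). Group 10 minus oxidation state 2 gives a d⁸ configuration. The d⁸ configuration leaves the e_g set evenly filled (or empty) — no strong Jahn–Teller driving force.
[Cr(NCS)6]^4-: Ligand charges: each isothiocyanate is −1. With an overall charge of −4 the chromium centre must be in the +2 oxidation state. Cr sits in group 6, so the d-electron count is 6 − 2 = 4. Isothiocyanate is a weak-field ligand for a first-row metal, so the complex is high-spin. The t₂g³e_g¹ (high-spin) configuration has an unevenly filled e_g set; the Jahn–Teller theorem predicts a tetragonal distortion (typically axial elongation) to lift the degeneracy.

[Cr(NCS)6]^4-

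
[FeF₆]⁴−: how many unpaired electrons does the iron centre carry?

4 unpaired electrons

Ligand charges: each fluoride is −1. With an overall charge of −4 the iron centre must be in the +2 oxidation state.
Fe sits in group 8, so the d-electron count is 8 − 2 = 6.
The spin state decides the count: Fluoride is a weak-field ligand for a first-row metal, so the complex is high-spin.
An octahedral high-spin d⁶ ion is t₂g⁴e_g², giving 4 unpaired electrons.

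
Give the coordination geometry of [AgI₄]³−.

Ligand charges: each iodide is −1. With an overall charge of −3 the silver centre must be in the +1 oxidation state.
Silver is a group-11 element; Ag(I) is therefore d¹⁰.
With 4 monodentate ligands the coordination number is 4.
A d¹⁰ ion has no crystal-field stabilisation preference between square planar and tetrahedral, so four ligands adopt the sterically favoured tetrahedral geometry.

tetrahedral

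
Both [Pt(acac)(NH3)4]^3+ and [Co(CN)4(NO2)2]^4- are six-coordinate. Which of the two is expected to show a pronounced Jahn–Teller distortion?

[Co(CN)4(NO2)2]^4-

[Pt(acac)(NH3)4]^3+: Each acetylacetonate is −1; ammonia is neutral; balancing the +3 overall charge requires Pt(IV). Platinum is a group-10 element; Pt(IV) is therefore d⁶. A 5d ion has a large Δₒ and is invariably low-spin. The d⁶ configuration leaves the e_g set evenly filled (or empty) — no strong Jahn–Teller driving force.
[Co(CN)4(NO2)2]^4-: Each cyanide is −1; each nitro (N-bound nitrite) is −1; balancing the −4 overall charge requires Co(II). Co sits in group 9, so the d-electron count is 9 − 2 = 7. Cyanide and nitro (N-bound nitrite) are strong-field ligands (high in the spectrochemical series) for a first-row metal, so the complex is low-spin. The t₂g⁶e_g¹ (low-spin) configuration has an unevenly filled e_g set; the Jahn–Teller theorem predicts a tetragonal distortion (typically axial elongation) to lift the degeneracy.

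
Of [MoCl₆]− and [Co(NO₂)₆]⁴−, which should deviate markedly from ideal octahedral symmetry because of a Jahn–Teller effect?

[MoCl₆]−: Each chloride is −1; balancing the −1 overall charge requires Mo(V). Mo sits in group 6, so the d-electron count is 6 − 5 = 1. The d¹ configuration leaves the e_g set evenly filled (or empty) — no strong Jahn–Teller driving force.
[Co(NO₂)₆]⁴−: Summing ligand charges against the −4 overall charge gives an oxidation state of +2 for cobalt. Cobalt is a group-9 element; Co(II) is therefore d⁷. Nitro (N-bound nitrite) is a strong-field ligand (high in the spectrochemical series) for a first-row metal, so the complex is low-spin. The t₂g⁶e_g¹ (low-spin) configuration has an unevenly filled e_g set; the Jahn–Teller theorem predicts a tetragonal distortion (typically axial elongation) to lift the degeneracy.

[Co(NO₂)₆]⁴−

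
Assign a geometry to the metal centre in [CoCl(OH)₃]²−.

Each chloride is −1; each hydroxide is −1; balancing the −2 overall charge requires Co(II).
Group 9 minus oxidation state 2 gives a d⁷ configuration.
With 4 monodentate ligands the coordination number is 4.
Chloride and hydroxide are weak-field ligands.
For a high-spin 3d d⁷ ion with weak-field ligands the small Δₜ gives little square-planar CFSE advantage, so four ligands adopt the sterically favoured tetrahedral geometry.

tetrahedral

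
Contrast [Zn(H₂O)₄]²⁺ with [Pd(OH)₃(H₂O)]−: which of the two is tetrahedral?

[Zn(H₂O)₄]²⁺

For [Zn(H₂O)₄]²⁺: Ligand charges: water is neutral. With an overall charge of +2 the zinc centre must be in the +2 oxidation state. Zinc is a group-12 element; Zn(II) is therefore d¹⁰. A d¹⁰ ion has no crystal-field stabilisation preference between square planar and tetrahedral, so four ligands adopt the sterically favoured tetrahedral geometry. → tetrahedral.
For [Pd(OH)₃(H₂O)]−: Ligand charges: each hydroxide is −1; water is neutral. With an overall charge of −1 the palladium centre must be in the +2 oxidation state. Group 10 minus oxidation state 2 gives a d⁸ configuration. A 4d d⁸ ion has a large crystal-field splitting; square planar leaves the high-energy d_{x²−y²} orbital empty and maximises CFSE. → square planar.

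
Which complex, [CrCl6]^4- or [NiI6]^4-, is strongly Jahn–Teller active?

[CrCl6]^4-

[CrCl6]^4-: Each chloride is −1; balancing the −4 overall charge requires Cr(II). Chromium is a group-6 element; Cr(II) is therefore d⁴. Chloride is a weak-field ligand for a first-row metal, so the complex is high-spin. The t₂g³e_g¹ (high-spin) configuration has an unevenly filled e_g set; the Jahn–Teller theorem predicts a tetragonal distortion (typically axial elongation) to lift the degeneracy.
[NiI6]^4-: Ligand charges: each iodide is −1. With an overall charge of −4 the nickel centre must be in the +2 oxidation state. Nickel is a group-10 element; Ni(II) is therefore d⁸. The d⁸ configuration leaves the e_g set evenly filled (or empty) — no strong Jahn–Teller driving force.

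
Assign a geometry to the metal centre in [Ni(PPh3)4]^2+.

square planar

Triphenylphosphine is neutral; balancing the +2 overall charge requires Ni(II).
Group 10 minus oxidation state 2 gives a d⁸ configuration.
Coordination number: 4.
Triphenylphosphine is a strong-field ligand (high in the spectrochemical series).
A 3d d⁸ ion with strong-field ligands gains enough CFSE to favour square planar over tetrahedral.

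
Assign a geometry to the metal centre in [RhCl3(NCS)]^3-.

Each chloride is −1; each isothiocyanate is −1; balancing the −3 overall charge requires Rh(I).
Rhodium is a group-9 element; Rh(I) is therefore d⁸.
With 4 monodentate ligands the coordination number is 4.
A 4d d⁸ ion has a large crystal-field splitting; square planar leaves the high-energy d_{x²−y²} orbital empty and maximises CFSE.

square planar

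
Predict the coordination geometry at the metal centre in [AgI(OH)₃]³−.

tetrahedral

Each iodide is −1; each hydroxide is −1; balancing the −3 overall charge requires Ag(I).
Ag sits in group 11, so the d-electron count is 11 − 1 = 10.
With 4 monodentate ligands the coordination number is 4.
A d¹⁰ ion has no crystal-field stabilisation preference between square planar and tetrahedral, so four ligands adopt the sterically favoured tetrahedral geometry.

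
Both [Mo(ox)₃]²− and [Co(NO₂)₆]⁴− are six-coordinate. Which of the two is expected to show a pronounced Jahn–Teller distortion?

[Mo(ox)₃]²−: Summing ligand charges against the −2 overall charge gives an oxidation state of +4 for molybdenum. Mo sits in group 6, so the d-electron count is 6 − 4 = 2. The d² configuration leaves the e_g set evenly filled (or empty) — no strong Jahn–Teller driving force.
[Co(NO₂)₆]⁴−: Summing ligand charges against the −4 overall charge gives an oxidation state of +2 for cobalt. Group 9 minus oxidation state 2 gives a d⁷ configuration. Nitro (N-bound nitrite) is a strong-field ligand (high in the spectrochemical series) for a first-row metal, so the complex is low-spin. The t₂g⁶e_g¹ (low-spin) configuration has an unevenly filled e_g set; the Jahn–Teller theorem predicts a tetragonal distortion (typically axial elongation) to lift the degeneracy.

[Co(NO₂)₆]⁴−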